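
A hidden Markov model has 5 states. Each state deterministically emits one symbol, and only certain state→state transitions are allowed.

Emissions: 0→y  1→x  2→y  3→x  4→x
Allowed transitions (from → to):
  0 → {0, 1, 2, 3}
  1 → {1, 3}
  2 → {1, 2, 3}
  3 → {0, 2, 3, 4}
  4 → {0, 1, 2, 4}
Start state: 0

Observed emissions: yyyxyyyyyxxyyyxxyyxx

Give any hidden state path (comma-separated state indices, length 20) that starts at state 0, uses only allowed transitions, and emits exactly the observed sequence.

0,0,2,3,0,0,2,2,2,1,3,0,2,2,3,4,2,2,1,3

  [0] y  {0,2}  => 0  start
  [1] y  {0,2}  => 0  0->0 ok
  [2] y  {0,2}  => 2  0->2 ok
  [3] x  {1,3,4}  => 3  2->3 ok
  [4] y  {0,2}  => 0  3->0 ok
  [5] y  {0,2}  => 0  0->0 ok
  [6] y  {0,2}  => 2  0->2 ok
  [7] y  {0,2}  => 2  2->2 ok
  [8] y  {0,2}  => 2  2->2 ok
  [9] x  {1,3,4}  => 1  2->1 ok
  [10] x  {1,3,4}  => 3  1->3 ok
  [11] y  {0,2}  => 0  3->0 ok
  [12] y  {0,2}  => 2  0->2 ok
  [13] y  {0,2}  => 2  2->2 ok
  [14] x  {1,3,4}  => 3  2->3 ok
  [15] x  {1,3,4}  => 4  3->4 ok
  [16] y  {0,2}  => 2  4->2 ok
  [17] y  {0,2}  => 2  2->2 ok
  [18] x  {1,3,4}  => 1  2->1 ok
  [19] x  {1,3,4}  => 3  1->3 ok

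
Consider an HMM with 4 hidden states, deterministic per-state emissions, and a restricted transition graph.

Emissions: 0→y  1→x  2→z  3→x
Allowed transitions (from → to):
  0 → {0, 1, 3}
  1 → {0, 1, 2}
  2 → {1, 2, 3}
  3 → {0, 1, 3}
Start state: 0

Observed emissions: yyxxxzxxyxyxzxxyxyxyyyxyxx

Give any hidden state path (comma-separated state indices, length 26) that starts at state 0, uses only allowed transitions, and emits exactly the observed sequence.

  t0 'y' -> {0}, take 0 (start)
  t1 'y' -> {0}, take 0 (0->0 ok)
  t2 'x' -> {1,3}, take 3 (0->3 ok)
  t3 'x' -> {1,3}, take 3 (3->3 ok)
  t4 'x' -> {1,3}, take 1 (3->1 ok)
  t5 'z' -> {2}, take 2 (1->2 ok)
  t6 'x' -> {1,3}, take 3 (2->3 ok)
  t7 'x' -> {1,3}, take 3 (3->3 ok)
  t8 'y' -> {0}, take 0 (3->0 ok)
  t9 'x' -> {1,3}, take 1 (0->1 ok)
  t10 'y' -> {0}, take 0 (1->0 ok)
  t11 'x' -> {1,3}, take 1 (0->1 ok)
  t12 'z' -> {2}, take 2 (1->2 ok)
  t13 'x' -> {1,3}, take 3 (2->3 ok)
  t14 'x' -> {1,3}, take 1 (3->1 ok)
  t15 'y' -> {0}, take 0 (1->0 ok)
  t16 'x' -> {1,3}, take 1 (0->1 ok)
  t17 'y' -> {0}, take 0 (1->0 ok)
  t18 'x' -> {1,3}, take 3 (0->3 ok)
  t19 'y' -> {0}, take 0 (3->0 ok)
  t20 'y' -> {0}, take 0 (0->0 ok)
  t21 'y' -> {0}, take 0 (0->0 ok)
  t22 'x' -> {1,3}, take 1 (0->1 ok)
  t23 'y' -> {0}, take 0 (1->0 ok)
  t24 'x' -> {1,3}, take 1 (0->1 ok)
  t25 'x' -> {1,3}, take 1 (1->1 ok)

0,0,3,3,1,2,3,3,0,1,0,1,2,3,1,0,1,0,3,0,0,0,1,0,1,1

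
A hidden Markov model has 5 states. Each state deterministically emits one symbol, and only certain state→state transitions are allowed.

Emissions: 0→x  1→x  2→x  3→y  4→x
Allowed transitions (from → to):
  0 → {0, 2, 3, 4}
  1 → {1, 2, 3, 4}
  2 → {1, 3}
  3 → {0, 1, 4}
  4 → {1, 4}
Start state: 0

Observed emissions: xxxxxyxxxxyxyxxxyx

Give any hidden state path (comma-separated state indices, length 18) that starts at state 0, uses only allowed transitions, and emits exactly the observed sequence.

0,0,4,4,1,3,0,4,1,1,3,1,3,4,4,1,3,1

  t0 'x' -> {0,1,2,4}, take 0 (start)
  t1 'x' -> {0,1,2,4}, take 0 (0->0 ok)
  t2 'x' -> {0,1,2,4}, take 4 (0->4 ok)
  t3 'x' -> {0,1,2,4}, take 4 (4->4 ok)
  t4 'x' -> {0,1,2,4}, take 1 (4->1 ok)
  t5 'y' -> {3}, take 3 (1->3 ok)
  t6 'x' -> {0,1,2,4}, take 0 (3->0 ok)
  t7 'x' -> {0,1,2,4}, take 4 (0->4 ok)
  t8 'x' -> {0,1,2,4}, take 1 (4->1 ok)
  t9 'x' -> {0,1,2,4}, take 1 (1->1 ok)
  t10 'y' -> {3}, take 3 (1->3 ok)
  t11 'x' -> {0,1,2,4}, take 1 (3->1 ok)
  t12 'y' -> {3}, take 3 (1->3 ok)
  t13 'x' -> {0,1,2,4}, take 4 (3->4 ok)
  t14 'x' -> {0,1,2,4}, take 4 (4->4 ok)
  t15 'x' -> {0,1,2,4}, take 1 (4->1 ok)
  t16 'y' -> {3}, take 3 (1->3 ok)
  t17 'x' -> {0,1,2,4}, take 1 (3->1 ok)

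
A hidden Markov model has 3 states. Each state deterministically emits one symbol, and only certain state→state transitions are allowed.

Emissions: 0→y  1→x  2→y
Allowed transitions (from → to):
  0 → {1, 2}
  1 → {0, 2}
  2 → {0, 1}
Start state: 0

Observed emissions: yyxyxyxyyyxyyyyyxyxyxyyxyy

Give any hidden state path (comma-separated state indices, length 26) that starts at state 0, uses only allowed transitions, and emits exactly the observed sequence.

  pos 0: y in {0,2}, choose 0; start
  pos 1: y in {0,2}, choose 2; 0->2 ok
  pos 2: x in {1}, choose 1; 2->1 ok
  pos 3: y in {0,2}, choose 2; 1->2 ok
  pos 4: x in {1}, choose 1; 2->1 ok
  pos 5: y in {0,2}, choose 0; 1->0 ok
  pos 6: x in {1}, choose 1; 0->1 ok
  pos 7: y in {0,2}, choose 0; 1->0 ok
  pos 8: y in {0,2}, choose 2; 0->2 ok
  pos 9: y in {0,2}, choose 0; 2->0 ok
  pos 10: x in {1}, choose 1; 0->1 ok
  pos 11: y in {0,2}, choose 2; 1->2 ok
  pos 12: y in {0,2}, choose 0; 2->0 ok
  pos 13: y in {0,2}, choose 2; 0->2 ok
  pos 14: y in {0,2}, choose 0; 2->0 ok
  pos 15: y in {0,2}, choose 2; 0->2 ok
  pos 16: x in {1}, choose 1; 2->1 ok
  pos 17: y in {0,2}, choose 2; 1->2 ok
  pos 18: x in {1}, choose 1; 2->1 ok
  pos 19: y in {0,2}, choose 0; 1->0 ok
  pos 20: x in {1}, choose 1; 0->1 ok
  pos 21: y in {0,2}, choose 2; 1->2 ok
  pos 22: y in {0,2}, choose 0; 2->0 ok
  pos 23: x in {1}, choose 1; 0->1 ok
  pos 24: y in {0,2}, choose 2; 1->2 ok
  pos 25: y in {0,2}, choose 0; 2->0 ok

0,2,1,2,1,0,1,0,2,0,1,2,0,2,0,2,1,2,1,0,1,2,0,1,2,0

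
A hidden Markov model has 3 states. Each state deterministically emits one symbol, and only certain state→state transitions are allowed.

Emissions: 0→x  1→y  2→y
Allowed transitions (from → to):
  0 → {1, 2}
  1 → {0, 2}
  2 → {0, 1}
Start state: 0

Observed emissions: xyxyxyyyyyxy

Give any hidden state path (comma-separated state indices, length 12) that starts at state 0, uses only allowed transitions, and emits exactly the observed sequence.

0,2,0,1,0,1,2,1,2,1,0,1

  t0 'x' -> {0}, take 0 (start)
  t1 'y' -> {1,2}, take 2 (0->2 ok)
  t2 'x' -> {0}, take 0 (2->0 ok)
  t3 'y' -> {1,2}, take 1 (0->1 ok)
  t4 'x' -> {0}, take 0 (1->0 ok)
  t5 'y' -> {1,2}, take 1 (0->1 ok)
  t6 'y' -> {1,2}, take 2 (1->2 ok)
  t7 'y' -> {1,2}, take 1 (2->1 ok)
  t8 'y' -> {1,2}, take 2 (1->2 ok)
  t9 'y' -> {1,2}, take 1 (2->1 ok)
  t10 'x' -> {0}, take 0 (1->0 ok)
  t11 'y' -> {1,2}, take 1 (0->1 ok)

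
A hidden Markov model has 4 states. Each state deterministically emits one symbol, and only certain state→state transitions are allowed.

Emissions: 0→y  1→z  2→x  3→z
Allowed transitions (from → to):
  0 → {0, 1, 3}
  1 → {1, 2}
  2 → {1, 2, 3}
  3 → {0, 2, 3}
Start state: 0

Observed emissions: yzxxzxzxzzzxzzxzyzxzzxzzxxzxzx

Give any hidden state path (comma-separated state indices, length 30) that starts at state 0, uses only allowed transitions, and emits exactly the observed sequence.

  t0 'y' -> {0}, take 0 (start)
  t1 'z' -> {1,3}, take 1 (0->1 ok)
  t2 'x' -> {2}, take 2 (1->2 ok)
  t3 'x' -> {2}, take 2 (2->2 ok)
  t4 'z' -> {1,3}, take 1 (2->1 ok)
  t5 'x' -> {2}, take 2 (1->2 ok)
  t6 'z' -> {1,3}, take 3 (2->3 ok)
  t7 'x' -> {2}, take 2 (3->2 ok)
  t8 'z' -> {1,3}, take 1 (2->1 ok)
  t9 'z' -> {1,3}, take 1 (1->1 ok)
  t10 'z' -> {1,3}, take 1 (1->1 ok)
  t11 'x' -> {2}, take 2 (1->2 ok)
  t12 'z' -> {1,3}, take 1 (2->1 ok)
  t13 'z' -> {1,3}, take 1 (1->1 ok)
  t14 'x' -> {2}, take 2 (1->2 ok)
  t15 'z' -> {1,3}, take 3 (2->3 ok)
  t16 'y' -> {0}, take 0 (3->0 ok)
  t17 'z' -> {1,3}, take 1 (0->1 ok)
  t18 'x' -> {2}, take 2 (1->2 ok)
  t19 'z' -> {1,3}, take 1 (2->1 ok)
  t20 'z' -> {1,3}, take 1 (1->1 ok)
  t21 'x' -> {2}, take 2 (1->2 ok)
  t22 'z' -> {1,3}, take 1 (2->1 ok)
  t23 'z' -> {1,3}, take 1 (1->1 ok)
  t24 'x' -> {2}, take 2 (1->2 ok)
  t25 'x' -> {2}, take 2 (2->2 ok)
  t26 'z' -> {1,3}, take 3 (2->3 ok)
  t27 'x' -> {2}, take 2 (3->2 ok)
  t28 'z' -> {1,3}, take 3 (2->3 ok)
  t29 'x' -> {2}, take 2 (3->2 ok)

0,1,2,2,1,2,3,2,1,1,1,2,1,1,2,3,0,1,2,1,1,2,1,1,2,2,3,2,3,2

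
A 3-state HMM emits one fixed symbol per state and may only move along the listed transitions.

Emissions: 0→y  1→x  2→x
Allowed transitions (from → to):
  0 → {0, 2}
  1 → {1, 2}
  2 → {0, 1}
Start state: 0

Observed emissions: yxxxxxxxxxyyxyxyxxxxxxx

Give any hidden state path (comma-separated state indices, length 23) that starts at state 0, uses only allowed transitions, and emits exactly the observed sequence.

  pos 0: y in {0}, choose 0; start
  pos 1: x in {1,2}, choose 2; 0->2 ok
  pos 2: x in {1,2}, choose 1; 2->1 ok
  pos 3: x in {1,2}, choose 1; 1->1 ok
  pos 4: x in {1,2}, choose 1; 1->1 ok
  pos 5: x in {1,2}, choose 1; 1->1 ok
  pos 6: x in {1,2}, choose 1; 1->1 ok
  pos 7: x in {1,2}, choose 2; 1->2 ok
  pos 8: x in {1,2}, choose 1; 2->1 ok
  pos 9: x in {1,2}, choose 2; 1->2 ok
  pos 10: y in {0}, choose 0; 2->0 ok
  pos 11: y in {0}, choose 0; 0->0 ok
  pos 12: x in {1,2}, choose 2; 0->2 ok
  pos 13: y in {0}, choose 0; 2->0 ok
  pos 14: x in {1,2}, choose 2; 0->2 ok
  pos 15: y in {0}, choose 0; 2->0 ok
  pos 16: x in {1,2}, choose 2; 0->2 ok
  pos 17: x in {1,2}, choose 1; 2->1 ok
  pos 18: x in {1,2}, choose 2; 1->2 ok
  pos 19: x in {1,2}, choose 1; 2->1 ok
  pos 20: x in {1,2}, choose 1; 1->1 ok
  pos 21: x in {1,2}, choose 2; 1->2 ok
  pos 22: x in {1,2}, choose 1; 2->1 ok

0,2,1,1,1,1,1,2,1,2,0,0,2,0,2,0,2,1,2,1,1,2,1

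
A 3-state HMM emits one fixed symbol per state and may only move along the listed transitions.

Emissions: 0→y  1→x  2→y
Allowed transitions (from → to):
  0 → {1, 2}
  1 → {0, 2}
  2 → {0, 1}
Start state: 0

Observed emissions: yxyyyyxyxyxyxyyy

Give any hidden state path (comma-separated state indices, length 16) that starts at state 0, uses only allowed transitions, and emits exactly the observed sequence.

0,1,0,2,0,2,1,0,1,0,1,0,1,2,0,2

  pos 0: y in {0,2}, choose 0; start
  pos 1: x in {1}, choose 1; 0->1 ok
  pos 2: y in {0,2}, choose 0; 1->0 ok
  pos 3: y in {0,2}, choose 2; 0->2 ok
  pos 4: y in {0,2}, choose 0; 2->0 ok
  pos 5: y in {0,2}, choose 2; 0->2 ok
  pos 6: x in {1}, choose 1; 2->1 ok
  pos 7: y in {0,2}, choose 0; 1->0 ok
  pos 8: x in {1}, choose 1; 0->1 ok
  pos 9: y in {0,2}, choose 0; 1->0 ok
  pos 10: x in {1}, choose 1; 0->1 ok
  pos 11: y in {0,2}, choose 0; 1->0 ok
  pos 12: x in {1}, choose 1; 0->1 ok
  pos 13: y in {0,2}, choose 2; 1->2 ok
  pos 14: y in {0,2}, choose 0; 2->0 ok
  pos 15: y in {0,2}, choose 2; 0->2 ok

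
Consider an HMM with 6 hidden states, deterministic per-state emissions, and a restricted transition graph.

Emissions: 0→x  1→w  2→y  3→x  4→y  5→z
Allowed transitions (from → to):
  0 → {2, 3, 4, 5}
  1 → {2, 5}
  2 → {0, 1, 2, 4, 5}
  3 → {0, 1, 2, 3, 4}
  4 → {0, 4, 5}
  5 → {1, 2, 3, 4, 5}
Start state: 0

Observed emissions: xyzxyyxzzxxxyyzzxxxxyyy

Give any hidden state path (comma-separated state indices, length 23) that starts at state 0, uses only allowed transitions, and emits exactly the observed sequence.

0,4,5,3,2,4,0,5,5,3,3,0,4,4,5,5,3,3,3,0,2,2,2

  t0 'x' -> {0,3}, take 0 (start)
  t1 'y' -> {2,4}, take 4 (0->4 ok)
  t2 'z' -> {5}, take 5 (4->5 ok)
  t3 'x' -> {0,3}, take 3 (5->3 ok)
  t4 'y' -> {2,4}, take 2 (3->2 ok)
  t5 'y' -> {2,4}, take 4 (2->4 ok)
  t6 'x' -> {0,3}, take 0 (4->0 ok)
  t7 'z' -> {5}, take 5 (0->5 ok)
  t8 'z' -> {5}, take 5 (5->5 ok)
  t9 'x' -> {0,3}, take 3 (5->3 ok)
  t10 'x' -> {0,3}, take 3 (3->3 ok)
  t11 'x' -> {0,3}, take 0 (3->0 ok)
  t12 'y' -> {2,4}, take 4 (0->4 ok)
  t13 'y' -> {2,4}, take 4 (4->4 ok)
  t14 'z' -> {5}, take 5 (4->5 ok)
  t15 'z' -> {5}, take 5 (5->5 ok)
  t16 'x' -> {0,3}, take 3 (5->3 ok)
  t17 'x' -> {0,3}, take 3 (3->3 ok)
  t18 'x' -> {0,3}, take 3 (3->3 ok)
  t19 'x' -> {0,3}, take 0 (3->0 ok)
  t20 'y' -> {2,4}, take 2 (0->2 ok)
  t21 'y' -> {2,4}, take 2 (2->2 ok)
  t22 'y' -> {2,4}, take 2 (2->2 ok)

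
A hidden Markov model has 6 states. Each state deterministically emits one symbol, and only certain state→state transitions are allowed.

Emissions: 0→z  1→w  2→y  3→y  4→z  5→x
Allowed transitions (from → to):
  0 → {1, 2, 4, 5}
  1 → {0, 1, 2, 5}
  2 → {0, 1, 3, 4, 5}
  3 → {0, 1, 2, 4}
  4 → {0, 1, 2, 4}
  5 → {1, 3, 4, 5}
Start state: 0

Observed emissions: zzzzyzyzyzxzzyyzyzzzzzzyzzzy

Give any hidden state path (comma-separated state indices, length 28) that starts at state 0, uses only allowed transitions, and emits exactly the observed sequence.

  pos 0: z in {0,4}, choose 0; start
  pos 1: z in {0,4}, choose 4; 0->4 ok
  pos 2: z in {0,4}, choose 0; 4->0 ok
  pos 3: z in {0,4}, choose 4; 0->4 ok
  pos 4: y in {2,3}, choose 2; 4->2 ok
  pos 5: z in {0,4}, choose 4; 2->4 ok
  pos 6: y in {2,3}, choose 2; 4->2 ok
  pos 7: z in {0,4}, choose 0; 2->0 ok
  pos 8: y in {2,3}, choose 2; 0->2 ok
  pos 9: z in {0,4}, choose 0; 2->0 ok
  pos 10: x in {5}, choose 5; 0->5 ok
  pos 11: z in {0,4}, choose 4; 5->4 ok
  pos 12: z in {0,4}, choose 4; 4->4 ok
  pos 13: y in {2,3}, choose 2; 4->2 ok
  pos 14: y in {2,3}, choose 3; 2->3 ok
  pos 15: z in {0,4}, choose 0; 3->0 ok
  pos 16: y in {2,3}, choose 2; 0->2 ok
  pos 17: z in {0,4}, choose 0; 2->0 ok
  pos 18: z in {0,4}, choose 4; 0->4 ok
  pos 19: z in {0,4}, choose 4; 4->4 ok
  pos 20: z in {0,4}, choose 4; 4->4 ok
  pos 21: z in {0,4}, choose 4; 4->4 ok
  pos 22: z in {0,4}, choose 0; 4->0 ok
  pos 23: y in {2,3}, choose 2; 0->2 ok
  pos 24: z in {0,4}, choose 4; 2->4 ok
  pos 25: z in {0,4}, choose 0; 4->0 ok
  pos 26: z in {0,4}, choose 4; 0->4 ok
  pos 27: y in {2,3}, choose 2; 4->2 ok

0,4,0,4,2,4,2,0,2,0,5,4,4,2,3,0,2,0,4,4,4,4,0,2,4,0,4,2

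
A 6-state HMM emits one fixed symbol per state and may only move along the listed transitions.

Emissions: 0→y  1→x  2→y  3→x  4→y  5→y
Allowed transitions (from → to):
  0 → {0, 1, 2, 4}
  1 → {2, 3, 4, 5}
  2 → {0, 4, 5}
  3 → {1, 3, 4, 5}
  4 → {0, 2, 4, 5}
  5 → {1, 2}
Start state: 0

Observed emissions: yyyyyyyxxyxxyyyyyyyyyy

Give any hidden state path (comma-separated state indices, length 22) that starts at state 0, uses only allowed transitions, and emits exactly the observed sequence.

  0: obs=y cand={0,2,4,5} pick 0 [start]
  1: obs=y cand={0,2,4,5} pick 4 [0->4 ok]
  2: obs=y cand={0,2,4,5} pick 2 [4->2 ok]
  3: obs=y cand={0,2,4,5} pick 4 [2->4 ok]
  4: obs=y cand={0,2,4,5} pick 5 [4->5 ok]
  5: obs=y cand={0,2,4,5} pick 2 [5->2 ok]
  6: obs=y cand={0,2,4,5} pick 5 [2->5 ok]
  7: obs=x cand={1,3} pick 1 [5->1 ok]
  8: obs=x cand={1,3} pick 3 [1->3 ok]
  9: obs=y cand={0,2,4,5} pick 5 [3->5 ok]
  10: obs=x cand={1,3} pick 1 [5->1 ok]
  11: obs=x cand={1,3} pick 3 [1->3 ok]
  12: obs=y cand={0,2,4,5} pick 4 [3->4 ok]
  13: obs=y cand={0,2,4,5} pick 4 [4->4 ok]
  14: obs=y cand={0,2,4,5} pick 4 [4->4 ok]
  15: obs=y cand={0,2,4,5} pick 4 [4->4 ok]
  16: obs=y cand={0,2,4,5} pick 2 [4->2 ok]
  17: obs=y cand={0,2,4,5} pick 0 [2->0 ok]
  18: obs=y cand={0,2,4,5} pick 2 [0->2 ok]
  19: obs=y cand={0,2,4,5} pick 0 [2->0 ok]
  20: obs=y cand={0,2,4,5} pick 4 [0->4 ok]
  21: obs=y cand={0,2,4,5} pick 0 [4->0 ok]

0,4,2,4,5,2,5,1,3,5,1,3,4,4,4,4,2,0,2,0,4,0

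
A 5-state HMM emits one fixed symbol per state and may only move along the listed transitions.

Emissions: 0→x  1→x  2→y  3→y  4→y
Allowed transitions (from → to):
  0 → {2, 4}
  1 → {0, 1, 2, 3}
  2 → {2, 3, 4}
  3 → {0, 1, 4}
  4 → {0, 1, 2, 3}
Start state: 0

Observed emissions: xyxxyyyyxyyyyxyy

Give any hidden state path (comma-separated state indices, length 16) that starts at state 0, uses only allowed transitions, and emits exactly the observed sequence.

  [0] x  {0,1}  => 0  start
  [1] y  {2,3,4}  => 4  0->4 ok
  [2] x  {0,1}  => 1  4->1 ok
  [3] x  {0,1}  => 1  1->1 ok
  [4] y  {2,3,4}  => 2  1->2 ok
  [5] y  {2,3,4}  => 2  2->2 ok
  [6] y  {2,3,4}  => 4  2->4 ok
  [7] y  {2,3,4}  => 3  4->3 ok
  [8] x  {0,1}  => 0  3->0 ok
  [9] y  {2,3,4}  => 4  0->4 ok
  [10] y  {2,3,4}  => 2  4->2 ok
  [11] y  {2,3,4}  => 3  2->3 ok
  [12] y  {2,3,4}  => 4  3->4 ok
  [13] x  {0,1}  => 1  4->1 ok
  [14] y  {2,3,4}  => 2  1->2 ok
  [15] y  {2,3,4}  => 3  2->3 ok

0,4,1,1,2,2,4,3,0,4,2,3,4,1,2,3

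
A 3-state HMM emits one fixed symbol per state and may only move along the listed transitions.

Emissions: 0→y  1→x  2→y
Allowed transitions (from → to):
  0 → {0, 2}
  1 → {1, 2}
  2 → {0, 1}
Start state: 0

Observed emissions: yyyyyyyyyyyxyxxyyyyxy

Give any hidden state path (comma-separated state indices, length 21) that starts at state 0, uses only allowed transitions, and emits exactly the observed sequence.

  [0] y  {0,2}  => 0  start
  [1] y  {0,2}  => 0  0->0 ok
  [2] y  {0,2}  => 0  0->0 ok
  [3] y  {0,2}  => 2  0->2 ok
  [4] y  {0,2}  => 0  2->0 ok
  [5] y  {0,2}  => 0  0->0 ok
  [6] y  {0,2}  => 2  0->2 ok
  [7] y  {0,2}  => 0  2->0 ok
  [8] y  {0,2}  => 2  0->2 ok
  [9] y  {0,2}  => 0  2->0 ok
  [10] y  {0,2}  => 2  0->2 ok
  [11] x  {1}  => 1  2->1 ok
  [12] y  {0,2}  => 2  1->2 ok
  [13] x  {1}  => 1  2->1 ok
  [14] x  {1}  => 1  1->1 ok
  [15] y  {0,2}  => 2  1->2 ok
  [16] y  {0,2}  => 0  2->0 ok
  [17] y  {0,2}  => 0  0->0 ok
  [18] y  {0,2}  => 2  0->2 ok
  [19] x  {1}  => 1  2->1 ok
  [20] y  {0,2}  => 2  1->2 ok

0,0,0,2,0,0,2,0,2,0,2,1,2,1,1,2,0,0,2,1,2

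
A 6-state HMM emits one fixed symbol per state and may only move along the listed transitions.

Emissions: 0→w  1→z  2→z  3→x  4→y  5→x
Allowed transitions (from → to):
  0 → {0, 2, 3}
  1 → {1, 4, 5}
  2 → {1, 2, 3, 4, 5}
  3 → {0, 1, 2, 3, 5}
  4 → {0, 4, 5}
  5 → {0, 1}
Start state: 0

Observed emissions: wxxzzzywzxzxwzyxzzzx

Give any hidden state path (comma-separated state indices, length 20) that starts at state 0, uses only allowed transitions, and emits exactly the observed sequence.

  0: obs=w cand={0} pick 0 [start]
  1: obs=x cand={3,5} pick 3 [0->3 ok]
  2: obs=x cand={3,5} pick 3 [3->3 ok]
  3: obs=z cand={1,2} pick 2 [3->2 ok]
  4: obs=z cand={1,2} pick 1 [2->1 ok]
  5: obs=z cand={1,2} pick 1 [1->1 ok]
  6: obs=y cand={4} pick 4 [1->4 ok]
  7: obs=w cand={0} pick 0 [4->0 ok]
  8: obs=z cand={1,2} pick 2 [0->2 ok]
  9: obs=x cand={3,5} pick 3 [2->3 ok]
  10: obs=z cand={1,2} pick 2 [3->2 ok]
  11: obs=x cand={3,5} pick 5 [2->5 ok]
  12: obs=w cand={0} pick 0 [5->0 ok]
  13: obs=z cand={1,2} pick 2 [0->2 ok]
  14: obs=y cand={4} pick 4 [2->4 ok]
  15: obs=x cand={3,5} pick 5 [4->5 ok]
  16: obs=z cand={1,2} pick 1 [5->1 ok]
  17: obs=z cand={1,2} pick 1 [1->1 ok]
  18: obs=z cand={1,2} pick 1 [1->1 ok]
  19: obs=x cand={3,5} pick 5 [1->5 ok]

0,3,3,2,1,1,4,0,2,3,2,5,0,2,4,5,1,1,1,5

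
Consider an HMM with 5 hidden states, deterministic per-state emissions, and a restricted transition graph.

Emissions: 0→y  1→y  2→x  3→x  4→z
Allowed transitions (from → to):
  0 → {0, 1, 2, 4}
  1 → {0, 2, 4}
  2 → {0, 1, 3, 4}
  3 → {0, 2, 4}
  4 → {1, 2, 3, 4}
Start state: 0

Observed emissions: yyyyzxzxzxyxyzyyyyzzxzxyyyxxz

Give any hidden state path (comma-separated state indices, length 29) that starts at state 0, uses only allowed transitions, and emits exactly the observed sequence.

  pos 0: y in {0,1}, choose 0; start
  pos 1: y in {0,1}, choose 1; 0->1 ok
  pos 2: y in {0,1}, choose 0; 1->0 ok
  pos 3: y in {0,1}, choose 1; 0->1 ok
  pos 4: z in {4}, choose 4; 1->4 ok
  pos 5: x in {2,3}, choose 3; 4->3 ok
  pos 6: z in {4}, choose 4; 3->4 ok
  pos 7: x in {2,3}, choose 3; 4->3 ok
  pos 8: z in {4}, choose 4; 3->4 ok
  pos 9: x in {2,3}, choose 3; 4->3 ok
  pos 10: y in {0,1}, choose 0; 3->0 ok
  pos 11: x in {2,3}, choose 2; 0->2 ok
  pos 12: y in {0,1}, choose 1; 2->1 ok
  pos 13: z in {4}, choose 4; 1->4 ok
  pos 14: y in {0,1}, choose 1; 4->1 ok
  pos 15: y in {0,1}, choose 0; 1->0 ok
  pos 16: y in {0,1}, choose 0; 0->0 ok
  pos 17: y in {0,1}, choose 1; 0->1 ok
  pos 18: z in {4}, choose 4; 1->4 ok
  pos 19: z in {4}, choose 4; 4->4 ok
  pos 20: x in {2,3}, choose 3; 4->3 ok
  pos 21: z in {4}, choose 4; 3->4 ok
  pos 22: x in {2,3}, choose 2; 4->2 ok
  pos 23: y in {0,1}, choose 0; 2->0 ok
  pos 24: y in {0,1}, choose 0; 0->0 ok
  pos 25: y in {0,1}, choose 1; 0->1 ok
  pos 26: x in {2,3}, choose 2; 1->2 ok
  pos 27: x in {2,3}, choose 3; 2->3 ok
  pos 28: z in {4}, choose 4; 3->4 ok

0,1,0,1,4,3,4,3,4,3,0,2,1,4,1,0,0,1,4,4,3,4,2,0,0,1,2,3,4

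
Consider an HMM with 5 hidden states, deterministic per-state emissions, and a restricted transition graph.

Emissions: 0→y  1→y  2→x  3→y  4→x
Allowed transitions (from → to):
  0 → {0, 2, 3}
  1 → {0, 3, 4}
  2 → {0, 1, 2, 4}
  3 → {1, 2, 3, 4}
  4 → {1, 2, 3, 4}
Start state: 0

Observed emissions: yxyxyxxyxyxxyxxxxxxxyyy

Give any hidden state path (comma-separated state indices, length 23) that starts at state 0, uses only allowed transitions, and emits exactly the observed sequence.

0,2,0,2,0,2,4,3,4,1,4,4,1,4,2,2,2,2,4,2,0,0,3

  0: obs=y cand={0,1,3} pick 0 [start]
  1: obs=x cand={2,4} pick 2 [0->2 ok]
  2: obs=y cand={0,1,3} pick 0 [2->0 ok]
  3: obs=x cand={2,4} pick 2 [0->2 ok]
  4: obs=y cand={0,1,3} pick 0 [2->0 ok]
  5: obs=x cand={2,4} pick 2 [0->2 ok]
  6: obs=x cand={2,4} pick 4 [2->4 ok]
  7: obs=y cand={0,1,3} pick 3 [4->3 ok]
  8: obs=x cand={2,4} pick 4 [3->4 ok]
  9: obs=y cand={0,1,3} pick 1 [4->1 ok]
  10: obs=x cand={2,4} pick 4 [1->4 ok]
  11: obs=x cand={2,4} pick 4 [4->4 ok]
  12: obs=y cand={0,1,3} pick 1 [4->1 ok]
  13: obs=x cand={2,4} pick 4 [1->4 ok]
  14: obs=x cand={2,4} pick 2 [4->2 ok]
  15: obs=x cand={2,4} pick 2 [2->2 ok]
  16: obs=x cand={2,4} pick 2 [2->2 ok]
  17: obs=x cand={2,4} pick 2 [2->2 ok]
  18: obs=x cand={2,4} pick 4 [2->4 ok]
  19: obs=x cand={2,4} pick 2 [4->2 ok]
  20: obs=y cand={0,1,3} pick 0 [2->0 ok]
  21: obs=y cand={0,1,3} pick 0 [0->0 ok]
  22: obs=y cand={0,1,3} pick 3 [0->3 ok]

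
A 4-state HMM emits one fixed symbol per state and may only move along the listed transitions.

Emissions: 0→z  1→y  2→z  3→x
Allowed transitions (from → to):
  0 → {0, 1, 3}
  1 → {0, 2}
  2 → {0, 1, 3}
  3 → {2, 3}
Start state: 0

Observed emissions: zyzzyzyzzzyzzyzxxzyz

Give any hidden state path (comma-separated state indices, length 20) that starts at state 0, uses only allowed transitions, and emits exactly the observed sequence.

  [0] z  {0,2}  => 0  start
  [1] y  {1}  => 1  0->1 ok
  [2] z  {0,2}  => 2  1->2 ok
  [3] z  {0,2}  => 0  2->0 ok
  [4] y  {1}  => 1  0->1 ok
  [5] z  {0,2}  => 2  1->2 ok
  [6] y  {1}  => 1  2->1 ok
  [7] z  {0,2}  => 0  1->0 ok
  [8] z  {0,2}  => 0  0->0 ok
  [9] z  {0,2}  => 0  0->0 ok
  [10] y  {1}  => 1  0->1 ok
  [11] z  {0,2}  => 0  1->0 ok
  [12] z  {0,2}  => 0  0->0 ok
  [13] y  {1}  => 1  0->1 ok
  [14] z  {0,2}  => 2  1->2 ok
  [15] x  {3}  => 3  2->3 ok
  [16] x  {3}  => 3  3->3 ok
  [17] z  {0,2}  => 2  3->2 ok
  [18] y  {1}  => 1  2->1 ok
  [19] z  {0,2}  => 0  1->0 ok

0,1,2,0,1,2,1,0,0,0,1,0,0,1,2,3,3,2,1,0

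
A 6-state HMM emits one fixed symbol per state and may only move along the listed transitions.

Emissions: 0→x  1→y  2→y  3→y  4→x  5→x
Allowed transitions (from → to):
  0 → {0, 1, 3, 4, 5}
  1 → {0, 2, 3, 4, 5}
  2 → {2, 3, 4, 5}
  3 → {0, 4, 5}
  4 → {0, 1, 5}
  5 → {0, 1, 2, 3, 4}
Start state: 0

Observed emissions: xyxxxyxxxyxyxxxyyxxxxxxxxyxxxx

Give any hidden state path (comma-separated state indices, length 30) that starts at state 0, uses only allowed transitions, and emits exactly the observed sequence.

  0: obs=x cand={0,4,5} pick 0 [start]
  1: obs=y cand={1,2,3} pick 1 [0->1 ok]
  2: obs=x cand={0,4,5} pick 5 [1->5 ok]
  3: obs=x cand={0,4,5} pick 4 [5->4 ok]
  4: obs=x cand={0,4,5} pick 0 [4->0 ok]
  5: obs=y cand={1,2,3} pick 1 [0->1 ok]
  6: obs=x cand={0,4,5} pick 4 [1->4 ok]
  7: obs=x cand={0,4,5} pick 0 [4->0 ok]
  8: obs=x cand={0,4,5} pick 5 [0->5 ok]
  9: obs=y cand={1,2,3} pick 3 [5->3 ok]
  10: obs=x cand={0,4,5} pick 0 [3->0 ok]
  11: obs=y cand={1,2,3} pick 1 [0->1 ok]
  12: obs=x cand={0,4,5} pick 4 [1->4 ok]
  13: obs=x cand={0,4,5} pick 0 [4->0 ok]
  14: obs=x cand={0,4,5} pick 5 [0->5 ok]
  15: obs=y cand={1,2,3} pick 1 [5->1 ok]
  16: obs=y cand={1,2,3} pick 3 [1->3 ok]
  17: obs=x cand={0,4,5} pick 4 [3->4 ok]
  18: obs=x cand={0,4,5} pick 0 [4->0 ok]
  19: obs=x cand={0,4,5} pick 0 [0->0 ok]
  20: obs=x cand={0,4,5} pick 4 [0->4 ok]
  21: obs=x cand={0,4,5} pick 0 [4->0 ok]
  22: obs=x cand={0,4,5} pick 0 [0->0 ok]
  23: obs=x cand={0,4,5} pick 4 [0->4 ok]
  24: obs=x cand={0,4,5} pick 5 [4->5 ok]
  25: obs=y cand={1,2,3} pick 1 [5->1 ok]
  26: obs=x cand={0,4,5} pick 4 [1->4 ok]
  27: obs=x cand={0,4,5} pick 5 [4->5 ok]
  28: obs=x cand={0,4,5} pick 4 [5->4 ok]
  29: obs=x cand={0,4,5} pick 5 [4->5 ok]

0,1,5,4,0,1,4,0,5,3,0,1,4,0,5,1,3,4,0,0,4,0,0,4,5,1,4,5,4,5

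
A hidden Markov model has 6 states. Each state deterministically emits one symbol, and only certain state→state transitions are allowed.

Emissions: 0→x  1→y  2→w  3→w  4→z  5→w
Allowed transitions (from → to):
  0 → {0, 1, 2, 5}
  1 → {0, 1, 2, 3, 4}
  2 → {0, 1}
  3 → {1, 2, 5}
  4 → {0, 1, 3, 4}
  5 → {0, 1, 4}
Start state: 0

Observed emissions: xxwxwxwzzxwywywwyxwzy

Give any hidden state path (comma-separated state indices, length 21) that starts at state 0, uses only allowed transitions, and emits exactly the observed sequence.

  pos 0: x in {0}, choose 0; start
  pos 1: x in {0}, choose 0; 0->0 ok
  pos 2: w in {2,3,5}, choose 2; 0->2 ok
  pos 3: x in {0}, choose 0; 2->0 ok
  pos 4: w in {2,3,5}, choose 5; 0->5 ok
  pos 5: x in {0}, choose 0; 5->0 ok
  pos 6: w in {2,3,5}, choose 5; 0->5 ok
  pos 7: z in {4}, choose 4; 5->4 ok
  pos 8: z in {4}, choose 4; 4->4 ok
  pos 9: x in {0}, choose 0; 4->0 ok
  pos 10: w in {2,3,5}, choose 2; 0->2 ok
  pos 11: y in {1}, choose 1; 2->1 ok
  pos 12: w in {2,3,5}, choose 2; 1->2 ok
  pos 13: y in {1}, choose 1; 2->1 ok
  pos 14: w in {2,3,5}, choose 3; 1->3 ok
  pos 15: w in {2,3,5}, choose 5; 3->5 ok
  pos 16: y in {1}, choose 1; 5->1 ok
  pos 17: x in {0}, choose 0; 1->0 ok
  pos 18: w in {2,3,5}, choose 5; 0->5 ok
  pos 19: z in {4}, choose 4; 5->4 ok
  pos 20: y in {1}, choose 1; 4->1 ok

0,0,2,0,5,0,5,4,4,0,2,1,2,1,3,5,1,0,5,4,1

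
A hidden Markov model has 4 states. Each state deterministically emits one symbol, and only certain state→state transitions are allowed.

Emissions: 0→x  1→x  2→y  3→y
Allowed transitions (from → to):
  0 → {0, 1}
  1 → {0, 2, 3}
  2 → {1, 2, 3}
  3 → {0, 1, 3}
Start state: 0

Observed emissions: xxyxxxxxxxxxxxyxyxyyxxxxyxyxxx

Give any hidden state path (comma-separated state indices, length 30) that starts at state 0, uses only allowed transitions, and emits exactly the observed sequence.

  [0] x  {0,1}  => 0  start
  [1] x  {0,1}  => 1  0->1 ok
  [2] y  {2,3}  => 3  1->3 ok
  [3] x  {0,1}  => 1  3->1 ok
  [4] x  {0,1}  => 0  1->0 ok
  [5] x  {0,1}  => 1  0->1 ok
  [6] x  {0,1}  => 0  1->0 ok
  [7] x  {0,1}  => 0  0->0 ok
  [8] x  {0,1}  => 0  0->0 ok
  [9] x  {0,1}  => 1  0->1 ok
  [10] x  {0,1}  => 0  1->0 ok
  [11] x  {0,1}  => 0  0->0 ok
  [12] x  {0,1}  => 0  0->0 ok
  [13] x  {0,1}  => 1  0->1 ok
  [14] y  {2,3}  => 2  1->2 ok
  [15] x  {0,1}  => 1  2->1 ok
  [16] y  {2,3}  => 3  1->3 ok
  [17] x  {0,1}  => 1  3->1 ok
  [18] y  {2,3}  => 2  1->2 ok
  [19] y  {2,3}  => 3  2->3 ok
  [20] x  {0,1}  => 1  3->1 ok
  [21] x  {0,1}  => 0  1->0 ok
  [22] x  {0,1}  => 0  0->0 ok
  [23] x  {0,1}  => 1  0->1 ok
  [24] y  {2,3}  => 3  1->3 ok
  [25] x  {0,1}  => 1  3->1 ok
  [26] y  {2,3}  => 3  1->3 ok
  [27] x  {0,1}  => 1  3->1 ok
  [28] x  {0,1}  => 0  1->0 ok
  [29] x  {0,1}  => 1  0->1 ok

0,1,3,1,0,1,0,0,0,1,0,0,0,1,2,1,3,1,2,3,1,0,0,1,3,1,3,1,0,1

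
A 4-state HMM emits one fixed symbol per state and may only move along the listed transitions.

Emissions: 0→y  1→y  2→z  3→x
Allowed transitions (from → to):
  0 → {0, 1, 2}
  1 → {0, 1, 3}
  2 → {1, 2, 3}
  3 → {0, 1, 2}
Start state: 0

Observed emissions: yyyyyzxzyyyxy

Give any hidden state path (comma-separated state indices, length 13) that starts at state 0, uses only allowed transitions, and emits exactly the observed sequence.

  0: obs=y cand={0,1} pick 0 [start]
  1: obs=y cand={0,1} pick 0 [0->0 ok]
  2: obs=y cand={0,1} pick 1 [0->1 ok]
  3: obs=y cand={0,1} pick 0 [1->0 ok]
  4: obs=y cand={0,1} pick 0 [0->0 ok]
  5: obs=z cand={2} pick 2 [0->2 ok]
  6: obs=x cand={3} pick 3 [2->3 ok]
  7: obs=z cand={2} pick 2 [3->2 ok]
  8: obs=y cand={0,1} pick 1 [2->1 ok]
  9: obs=y cand={0,1} pick 0 [1->0 ok]
  10: obs=y cand={0,1} pick 1 [0->1 ok]
  11: obs=x cand={3} pick 3 [1->3 ok]
  12: obs=y cand={0,1} pick 1 [3->1 ok]

0,0,1,0,0,2,3,2,1,0,1,3,1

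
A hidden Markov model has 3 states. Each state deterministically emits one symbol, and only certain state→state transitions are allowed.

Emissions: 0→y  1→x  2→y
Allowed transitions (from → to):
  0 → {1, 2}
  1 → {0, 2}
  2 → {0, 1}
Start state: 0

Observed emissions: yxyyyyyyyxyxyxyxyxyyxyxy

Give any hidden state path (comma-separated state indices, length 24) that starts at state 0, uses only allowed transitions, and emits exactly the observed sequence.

0,1,0,2,0,2,0,2,0,1,0,1,0,1,0,1,2,1,0,2,1,0,1,0

  t0 'y' -> {0,2}, take 0 (start)
  t1 'x' -> {1}, take 1 (0->1 ok)
  t2 'y' -> {0,2}, take 0 (1->0 ok)
  t3 'y' -> {0,2}, take 2 (0->2 ok)
  t4 'y' -> {0,2}, take 0 (2->0 ok)
  t5 'y' -> {0,2}, take 2 (0->2 ok)
  t6 'y' -> {0,2}, take 0 (2->0 ok)
  t7 'y' -> {0,2}, take 2 (0->2 ok)
  t8 'y' -> {0,2}, take 0 (2->0 ok)
  t9 'x' -> {1}, take 1 (0->1 ok)
  t10 'y' -> {0,2}, take 0 (1->0 ok)
  t11 'x' -> {1}, take 1 (0->1 ok)
  t12 'y' -> {0,2}, take 0 (1->0 ok)
  t13 'x' -> {1}, take 1 (0->1 ok)
  t14 'y' -> {0,2}, take 0 (1->0 ok)
  t15 'x' -> {1}, take 1 (0->1 ok)
  t16 'y' -> {0,2}, take 2 (1->2 ok)
  t17 'x' -> {1}, take 1 (2->1 ok)
  t18 'y' -> {0,2}, take 0 (1->0 ok)
  t19 'y' -> {0,2}, take 2 (0->2 ok)
  t20 'x' -> {1}, take 1 (2->1 ok)
  t21 'y' -> {0,2}, take 0 (1->0 ok)
  t22 'x' -> {1}, take 1 (0->1 ok)
  t23 'y' -> {0,2}, take 0 (1->0 ok)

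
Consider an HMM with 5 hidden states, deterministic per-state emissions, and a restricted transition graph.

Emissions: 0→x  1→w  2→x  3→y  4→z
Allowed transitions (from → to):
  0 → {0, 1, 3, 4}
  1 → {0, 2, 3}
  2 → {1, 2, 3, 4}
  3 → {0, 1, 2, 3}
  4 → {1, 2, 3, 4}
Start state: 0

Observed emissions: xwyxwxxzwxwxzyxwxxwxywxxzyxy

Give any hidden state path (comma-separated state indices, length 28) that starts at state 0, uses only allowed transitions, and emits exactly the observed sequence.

  pos 0: x in {0,2}, choose 0; start
  pos 1: w in {1}, choose 1; 0->1 ok
  pos 2: y in {3}, choose 3; 1->3 ok
  pos 3: x in {0,2}, choose 2; 3->2 ok
  pos 4: w in {1}, choose 1; 2->1 ok
  pos 5: x in {0,2}, choose 0; 1->0 ok
  pos 6: x in {0,2}, choose 0; 0->0 ok
  pos 7: z in {4}, choose 4; 0->4 ok
  pos 8: w in {1}, choose 1; 4->1 ok
  pos 9: x in {0,2}, choose 2; 1->2 ok
  pos 10: w in {1}, choose 1; 2->1 ok
  pos 11: x in {0,2}, choose 2; 1->2 ok
  pos 12: z in {4}, choose 4; 2->4 ok
  pos 13: y in {3}, choose 3; 4->3 ok
  pos 14: x in {0,2}, choose 0; 3->0 ok
  pos 15: w in {1}, choose 1; 0->1 ok
  pos 16: x in {0,2}, choose 0; 1->0 ok
  pos 17: x in {0,2}, choose 0; 0->0 ok
  pos 18: w in {1}, choose 1; 0->1 ok
  pos 19: x in {0,2}, choose 0; 1->0 ok
  pos 20: y in {3}, choose 3; 0->3 ok
  pos 21: w in {1}, choose 1; 3->1 ok
  pos 22: x in {0,2}, choose 2; 1->2 ok
  pos 23: x in {0,2}, choose 2; 2->2 ok
  pos 24: z in {4}, choose 4; 2->4 ok
  pos 25: y in {3}, choose 3; 4->3 ok
  pos 26: x in {0,2}, choose 0; 3->0 ok
  pos 27: y in {3}, choose 3; 0->3 ok

0,1,3,2,1,0,0,4,1,2,1,2,4,3,0,1,0,0,1,0,3,1,2,2,4,3,0,3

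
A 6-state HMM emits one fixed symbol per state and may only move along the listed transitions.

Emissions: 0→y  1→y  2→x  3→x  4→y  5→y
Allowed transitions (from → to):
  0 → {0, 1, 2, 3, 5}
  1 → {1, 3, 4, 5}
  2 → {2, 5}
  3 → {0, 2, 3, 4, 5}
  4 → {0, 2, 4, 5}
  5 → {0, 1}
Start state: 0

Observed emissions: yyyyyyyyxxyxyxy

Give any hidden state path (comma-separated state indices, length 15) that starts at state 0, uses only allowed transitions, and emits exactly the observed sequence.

  t0 'y' -> {0,1,4,5}, take 0 (start)
  t1 'y' -> {0,1,4,5}, take 0 (0->0 ok)
  t2 'y' -> {0,1,4,5}, take 0 (0->0 ok)
  t3 'y' -> {0,1,4,5}, take 5 (0->5 ok)
  t4 'y' -> {0,1,4,5}, take 0 (5->0 ok)
  t5 'y' -> {0,1,4,5}, take 0 (0->0 ok)
  t6 'y' -> {0,1,4,5}, take 0 (0->0 ok)
  t7 'y' -> {0,1,4,5}, take 1 (0->1 ok)
  t8 'x' -> {2,3}, take 3 (1->3 ok)
  t9 'x' -> {2,3}, take 3 (3->3 ok)
  t10 'y' -> {0,1,4,5}, take 0 (3->0 ok)
  t11 'x' -> {2,3}, take 3 (0->3 ok)
  t12 'y' -> {0,1,4,5}, take 4 (3->4 ok)
  t13 'x' -> {2,3}, take 2 (4->2 ok)
  t14 'y' -> {0,1,4,5}, take 5 (2->5 ok)

0,0,0,5,0,0,0,1,3,3,0,3,4,2,5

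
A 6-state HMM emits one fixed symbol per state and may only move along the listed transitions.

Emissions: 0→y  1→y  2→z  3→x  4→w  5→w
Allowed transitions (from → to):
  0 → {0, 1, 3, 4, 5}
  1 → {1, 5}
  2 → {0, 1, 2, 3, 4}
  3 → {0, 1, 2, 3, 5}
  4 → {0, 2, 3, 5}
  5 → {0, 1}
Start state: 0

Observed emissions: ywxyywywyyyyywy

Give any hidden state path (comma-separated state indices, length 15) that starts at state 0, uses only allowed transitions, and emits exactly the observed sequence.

0,4,3,0,1,5,0,4,0,0,1,1,1,5,1

  [0] y  {0,1}  => 0  start
  [1] w  {4,5}  => 4  0->4 ok
  [2] x  {3}  => 3  4->3 ok
  [3] y  {0,1}  => 0  3->0 ok
  [4] y  {0,1}  => 1  0->1 ok
  [5] w  {4,5}  => 5  1->5 ok
  [6] y  {0,1}  => 0  5->0 ok
  [7] w  {4,5}  => 4  0->4 ok
  [8] y  {0,1}  => 0  4->0 ok
  [9] y  {0,1}  => 0  0->0 ok
  [10] y  {0,1}  => 1  0->1 ok
  [11] y  {0,1}  => 1  1->1 ok
  [12] y  {0,1}  => 1  1->1 ok
  [13] w  {4,5}  => 5  1->5 ok
  [14] y  {0,1}  => 1  5->1 ok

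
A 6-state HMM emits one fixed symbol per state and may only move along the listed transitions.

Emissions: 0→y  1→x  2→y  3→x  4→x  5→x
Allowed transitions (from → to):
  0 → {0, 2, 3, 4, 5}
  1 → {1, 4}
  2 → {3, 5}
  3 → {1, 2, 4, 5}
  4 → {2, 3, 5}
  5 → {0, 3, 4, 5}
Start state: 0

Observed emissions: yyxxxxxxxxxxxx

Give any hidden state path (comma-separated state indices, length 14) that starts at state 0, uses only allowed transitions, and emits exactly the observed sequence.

  [0] y  {0,2}  => 0  start
  [1] y  {0,2}  => 2  0->2 ok
  [2] x  {1,3,4,5}  => 3  2->3 ok
  [3] x  {1,3,4,5}  => 5  3->5 ok
  [4] x  {1,3,4,5}  => 3  5->3 ok
  [5] x  {1,3,4,5}  => 5  3->5 ok
  [6] x  {1,3,4,5}  => 5  5->5 ok
  [7] x  {1,3,4,5}  => 5  5->5 ok
  [8] x  {1,3,4,5}  => 5  5->5 ok
  [9] x  {1,3,4,5}  => 3  5->3 ok
  [10] x  {1,3,4,5}  => 1  3->1 ok
  [11] x  {1,3,4,5}  => 4  1->4 ok
  [12] x  {1,3,4,5}  => 3  4->3 ok
  [13] x  {1,3,4,5}  => 4  3->4 ok

0,2,3,5,3,5,5,5,5,3,1,4,3,4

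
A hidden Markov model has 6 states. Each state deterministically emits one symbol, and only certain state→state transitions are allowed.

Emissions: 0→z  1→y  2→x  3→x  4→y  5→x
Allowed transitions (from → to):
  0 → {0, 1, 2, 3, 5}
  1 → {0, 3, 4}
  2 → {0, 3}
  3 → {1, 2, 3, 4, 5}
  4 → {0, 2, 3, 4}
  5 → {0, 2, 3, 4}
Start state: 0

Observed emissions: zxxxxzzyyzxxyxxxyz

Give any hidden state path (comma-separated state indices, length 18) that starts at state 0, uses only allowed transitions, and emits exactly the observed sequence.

0,5,2,3,5,0,0,1,4,0,3,3,4,3,2,3,4,0

  pos 0: z in {0}, choose 0; start
  pos 1: x in {2,3,5}, choose 5; 0->5 ok
  pos 2: x in {2,3,5}, choose 2; 5->2 ok
  pos 3: x in {2,3,5}, choose 3; 2->3 ok
  pos 4: x in {2,3,5}, choose 5; 3->5 ok
  pos 5: z in {0}, choose 0; 5->0 ok
  pos 6: z in {0}, choose 0; 0->0 ok
  pos 7: y in {1,4}, choose 1; 0->1 ok
  pos 8: y in {1,4}, choose 4; 1->4 ok
  pos 9: z in {0}, choose 0; 4->0 ok
  pos 10: x in {2,3,5}, choose 3; 0->3 ok
  pos 11: x in {2,3,5}, choose 3; 3->3 ok
  pos 12: y in {1,4}, choose 4; 3->4 ok
  pos 13: x in {2,3,5}, choose 3; 4->3 ok
  pos 14: x in {2,3,5}, choose 2; 3->2 ok
  pos 15: x in {2,3,5}, choose 3; 2->3 ok
  pos 16: y in {1,4}, choose 4; 3->4 ok
  pos 17: z in {0}, choose 0; 4->0 ok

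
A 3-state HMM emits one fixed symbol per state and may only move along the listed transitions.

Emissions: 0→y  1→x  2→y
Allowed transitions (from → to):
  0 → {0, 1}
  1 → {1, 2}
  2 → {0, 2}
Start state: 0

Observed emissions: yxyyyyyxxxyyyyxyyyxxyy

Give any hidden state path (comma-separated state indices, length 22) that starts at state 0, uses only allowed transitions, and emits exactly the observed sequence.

0,1,2,2,2,0,0,1,1,1,2,2,0,0,1,2,0,0,1,1,2,0

  0: obs=y cand={0,2} pick 0 [start]
  1: obs=x cand={1} pick 1 [0->1 ok]
  2: obs=y cand={0,2} pick 2 [1->2 ok]
  3: obs=y cand={0,2} pick 2 [2->2 ok]
  4: obs=y cand={0,2} pick 2 [2->2 ok]
  5: obs=y cand={0,2} pick 0 [2->0 ok]
  6: obs=y cand={0,2} pick 0 [0->0 ok]
  7: obs=x cand={1} pick 1 [0->1 ok]
  8: obs=x cand={1} pick 1 [1->1 ok]
  9: obs=x cand={1} pick 1 [1->1 ok]
  10: obs=y cand={0,2} pick 2 [1->2 ok]
  11: obs=y cand={0,2} pick 2 [2->2 ok]
  12: obs=y cand={0,2} pick 0 [2->0 ok]
  13: obs=y cand={0,2} pick 0 [0->0 ok]
  14: obs=x cand={1} pick 1 [0->1 ok]
  15: obs=y cand={0,2} pick 2 [1->2 ok]
  16: obs=y cand={0,2} pick 0 [2->0 ok]
  17: obs=y cand={0,2} pick 0 [0->0 ok]
  18: obs=x cand={1} pick 1 [0->1 ok]
  19: obs=x cand={1} pick 1 [1->1 ok]
  20: obs=y cand={0,2} pick 2 [1->2 ok]
  21: obs=y cand={0,2} pick 0 [2->0 ok]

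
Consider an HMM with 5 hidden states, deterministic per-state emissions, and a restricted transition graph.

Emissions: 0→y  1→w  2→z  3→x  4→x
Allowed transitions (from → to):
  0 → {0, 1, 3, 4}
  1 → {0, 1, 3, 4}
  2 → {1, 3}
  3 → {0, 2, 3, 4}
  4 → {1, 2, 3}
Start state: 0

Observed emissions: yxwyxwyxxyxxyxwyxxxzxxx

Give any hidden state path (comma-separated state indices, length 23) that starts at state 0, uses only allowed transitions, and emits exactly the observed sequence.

  [0] y  {0}  => 0  start
  [1] x  {3,4}  => 4  0->4 ok
  [2] w  {1}  => 1  4->1 ok
  [3] y  {0}  => 0  1->0 ok
  [4] x  {3,4}  => 4  0->4 ok
  [5] w  {1}  => 1  4->1 ok
  [6] y  {0}  => 0  1->0 ok
  [7] x  {3,4}  => 4  0->4 ok
  [8] x  {3,4}  => 3  4->3 ok
  [9] y  {0}  => 0  3->0 ok
  [10] x  {3,4}  => 4  0->4 ok
  [11] x  {3,4}  => 3  4->3 ok
  [12] y  {0}  => 0  3->0 ok
  [13] x  {3,4}  => 4  0->4 ok
  [14] w  {1}  => 1  4->1 ok
  [15] y  {0}  => 0  1->0 ok
  [16] x  {3,4}  => 4  0->4 ok
  [17] x  {3,4}  => 3  4->3 ok
  [18] x  {3,4}  => 3  3->3 ok
  [19] z  {2}  => 2  3->2 ok
  [20] x  {3,4}  => 3  2->3 ok
  [21] x  {3,4}  => 4  3->4 ok
  [22] x  {3,4}  => 3  4->3 ok

0,4,1,0,4,1,0,4,3,0,4,3,0,4,1,0,4,3,3,2,3,4,3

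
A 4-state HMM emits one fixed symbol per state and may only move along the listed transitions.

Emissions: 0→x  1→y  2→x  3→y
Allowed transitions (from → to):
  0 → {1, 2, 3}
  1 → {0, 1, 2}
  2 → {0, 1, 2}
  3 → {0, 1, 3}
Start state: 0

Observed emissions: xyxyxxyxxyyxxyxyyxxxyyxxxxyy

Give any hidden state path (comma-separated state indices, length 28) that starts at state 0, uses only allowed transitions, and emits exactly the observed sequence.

0,3,0,1,2,0,1,0,2,1,1,2,0,1,0,1,1,2,0,2,1,1,0,2,0,2,1,1

  pos 0: x in {0,2}, choose 0; start
  pos 1: y in {1,3}, choose 3; 0->3 ok
  pos 2: x in {0,2}, choose 0; 3->0 ok
  pos 3: y in {1,3}, choose 1; 0->1 ok
  pos 4: x in {0,2}, choose 2; 1->2 ok
  pos 5: x in {0,2}, choose 0; 2->0 ok
  pos 6: y in {1,3}, choose 1; 0->1 ok
  pos 7: x in {0,2}, choose 0; 1->0 ok
  pos 8: x in {0,2}, choose 2; 0->2 ok
  pos 9: y in {1,3}, choose 1; 2->1 ok
  pos 10: y in {1,3}, choose 1; 1->1 ok
  pos 11: x in {0,2}, choose 2; 1->2 ok
  pos 12: x in {0,2}, choose 0; 2->0 ok
  pos 13: y in {1,3}, choose 1; 0->1 ok
  pos 14: x in {0,2}, choose 0; 1->0 ok
  pos 15: y in {1,3}, choose 1; 0->1 ok
  pos 16: y in {1,3}, choose 1; 1->1 ok
  pos 17: x in {0,2}, choose 2; 1->2 ok
  pos 18: x in {0,2}, choose 0; 2->0 ok
  pos 19: x in {0,2}, choose 2; 0->2 ok
  pos 20: y in {1,3}, choose 1; 2->1 ok
  pos 21: y in {1,3}, choose 1; 1->1 ok
  pos 22: x in {0,2}, choose 0; 1->0 ok
  pos 23: x in {0,2}, choose 2; 0->2 ok
  pos 24: x in {0,2}, choose 0; 2->0 ok
  pos 25: x in {0,2}, choose 2; 0->2 ok
  pos 26: y in {1,3}, choose 1; 2->1 ok
  pos 27: y in {1,3}, choose 1; 1->1 ok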